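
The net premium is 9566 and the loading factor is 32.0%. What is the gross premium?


Gross = net * (1 + loading)
= 9566 * (1 + 0.32)
= 9566 * 1.32
= 12627.12


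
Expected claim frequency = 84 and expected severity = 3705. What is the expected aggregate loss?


E[S] = E[N] * E[X]
= 84 * 3705
= 311220


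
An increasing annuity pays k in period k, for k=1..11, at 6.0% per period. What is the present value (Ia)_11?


(Ia)_n = sum_{k=1}^{n} k * v^k, v = 1/(1+i)
v = 0.943396
Sum computed term by term:
(Ia)_11 = 42.7571


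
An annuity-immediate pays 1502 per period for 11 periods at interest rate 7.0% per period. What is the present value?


PV = PMT * (1 - (1+i)^(-n)) / i
= 1502 * (1 - (1+0.07)^(-11)) / 0.07
= 1502 * (1 - 0.475093) / 0.07
= 1502 * 7.498674
= 11263.0089


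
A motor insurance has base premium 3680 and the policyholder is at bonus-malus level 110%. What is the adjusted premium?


adjusted = base * BM_level / 100
= 3680 * 110 / 100
= 3680 * 1.1
= 4048.0


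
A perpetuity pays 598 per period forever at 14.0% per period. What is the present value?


PV = PMT / i
= 598 / 0.14
= 4271.4286


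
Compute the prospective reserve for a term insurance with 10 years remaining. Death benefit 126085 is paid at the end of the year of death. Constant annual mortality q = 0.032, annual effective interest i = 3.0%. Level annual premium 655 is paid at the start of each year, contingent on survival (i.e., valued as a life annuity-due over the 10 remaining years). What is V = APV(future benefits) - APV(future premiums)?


v = 1/(1+i) = 0.970874
APV(future benefits) per unit = sum_{k=0}^{9} k_p_x * q * v^(k+1) = 0.238708
APV(future benefits) = 126085 * 0.238708 = 30097.4795
Life annuity-due factor ä_{x:10} = sum_{k=0}^{9} k_p_x * v^k = 7.683409
APV(future premiums) = 655 * 7.683409 = 5032.6329
V = 30097.4795 - 5032.6329
= 25064.8466


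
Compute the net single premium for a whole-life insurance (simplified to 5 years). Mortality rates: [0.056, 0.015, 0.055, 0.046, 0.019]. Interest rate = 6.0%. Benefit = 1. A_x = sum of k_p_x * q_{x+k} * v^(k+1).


v = 0.943396
Year 0: k_p_x=1.0, q=0.056, term=0.05283
Year 1: k_p_x=0.944, q=0.015, term=0.012602
Year 2: k_p_x=0.92984, q=0.055, term=0.042939
Year 3: k_p_x=0.878699, q=0.046, term=0.032017
Year 4: k_p_x=0.838279, q=0.019, term=0.011902
A_x = 0.1523


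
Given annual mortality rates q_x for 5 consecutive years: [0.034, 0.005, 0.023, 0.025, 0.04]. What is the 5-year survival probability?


p_k = 1 - q_k for each year
Survival = product of (1 - q_k)
= 0.966 * 0.995 * 0.977 * 0.975 * 0.96
= 0.879


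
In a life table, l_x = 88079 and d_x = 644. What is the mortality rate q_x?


q_x = d_x / l_x
= 644 / 88079
= 0.0073


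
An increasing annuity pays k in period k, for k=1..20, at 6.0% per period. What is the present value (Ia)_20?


(Ia)_n = sum_{k=1}^{n} k * v^k, v = 1/(1+i)
v = 0.943396
Sum computed term by term:
(Ia)_20 = 98.7004


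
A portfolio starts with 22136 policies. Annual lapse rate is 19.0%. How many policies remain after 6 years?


remaining = initial * (1 - lapse)^years
= 22136 * (1 - 0.19)^6
= 22136 * 0.28243
= 6251.8602


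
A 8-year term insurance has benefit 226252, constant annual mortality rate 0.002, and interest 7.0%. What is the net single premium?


NSP = benefit * sum_{k=0}^{n-1} k_p_x * q * v^(k+1)
With constant q=0.002, v=0.934579
Sum = 0.011868
NSP = 226252 * 0.011868
= 2685.0966


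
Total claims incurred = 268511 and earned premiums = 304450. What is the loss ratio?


Loss ratio = claims / premiums
= 268511 / 304450
= 0.882


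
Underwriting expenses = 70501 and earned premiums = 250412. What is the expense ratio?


Expense ratio = expenses / premiums
= 70501 / 250412
= 0.2815


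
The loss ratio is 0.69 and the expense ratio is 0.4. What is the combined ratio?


Combined ratio = loss ratio + expense ratio
= 0.69 + 0.4
= 1.09


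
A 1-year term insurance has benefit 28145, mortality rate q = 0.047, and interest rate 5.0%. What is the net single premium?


NSP = benefit * q * v
v = 1/(1+i) = 0.952381
NSP = 28145 * 0.047 * 0.952381
= 1259.8238


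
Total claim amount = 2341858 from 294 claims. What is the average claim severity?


severity = total / number
= 2341858 / 294
= 7965.5034


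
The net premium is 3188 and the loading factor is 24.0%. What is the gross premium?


Gross = net * (1 + loading)
= 3188 * (1 + 0.24)
= 3188 * 1.24
= 3953.12


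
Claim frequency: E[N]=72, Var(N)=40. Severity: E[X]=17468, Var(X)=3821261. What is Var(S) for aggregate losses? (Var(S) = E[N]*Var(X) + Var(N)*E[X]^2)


Var(S) = E[N]*Var(X) + Var(N)*E[X]^2
= 72*3821261 + 40*17468^2
= 275130792 + 12205240960
= 1.2480e+10


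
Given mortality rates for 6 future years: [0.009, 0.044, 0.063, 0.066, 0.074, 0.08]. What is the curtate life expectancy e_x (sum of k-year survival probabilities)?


e_x = sum_{k=1}^{n} k_p_x
k_p_x values:
  1_p_x = 0.991
  2_p_x = 0.947396
  3_p_x = 0.88771
  4_p_x = 0.829121
  5_p_x = 0.767766
  6_p_x = 0.706345
e_x = 5.1293


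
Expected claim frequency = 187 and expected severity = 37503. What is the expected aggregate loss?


E[S] = E[N] * E[X]
= 187 * 37503
= 7.0131e+06


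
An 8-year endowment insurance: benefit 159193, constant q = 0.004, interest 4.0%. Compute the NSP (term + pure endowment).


Term component = 4231.1638
Pure endowment = 8_p_x * v^8 * benefit = 0.968444 * 0.73069 * 159193 = 112650.1982
NSP = 116881.362


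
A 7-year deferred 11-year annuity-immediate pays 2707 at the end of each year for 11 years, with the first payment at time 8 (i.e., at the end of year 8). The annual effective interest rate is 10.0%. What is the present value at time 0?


PV at time 7 of the 11-year annuity-immediate:
a_n = 2707 * (1-(1+0.1)^(-11))/0.1 = 17582.1301
Discount back 7 years to time 0:
PV = 17582.1301 * (1+0.1)^(-7)
= 17582.1301 * 0.513158
= 9022.4128


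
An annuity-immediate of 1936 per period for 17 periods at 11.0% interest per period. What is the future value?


FV = PMT * ((1+i)^n - 1) / i
= 1936 * ((1.11)^17 - 1) / 0.11
= 1936 * (5.895093 - 1) / 0.11
= 86153.6317


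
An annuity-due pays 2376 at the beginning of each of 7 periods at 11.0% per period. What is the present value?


PV_due = PMT * (1-(1+i)^(-n))/i * (1+i)
PV_immediate = 11196.1783
PV_due = 11196.1783 * 1.11
= 12427.7579


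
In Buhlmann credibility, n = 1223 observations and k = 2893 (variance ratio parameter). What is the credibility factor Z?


Z = n / (n + k)
= 1223 / (1223 + 2893)
= 1223 / 4116
= 0.2971


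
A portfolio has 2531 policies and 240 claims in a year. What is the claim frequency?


frequency = claims / policies
= 240 / 2531
= 0.0948


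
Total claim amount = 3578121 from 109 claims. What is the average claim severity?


severity = total / number
= 3578121 / 109
= 32826.7982


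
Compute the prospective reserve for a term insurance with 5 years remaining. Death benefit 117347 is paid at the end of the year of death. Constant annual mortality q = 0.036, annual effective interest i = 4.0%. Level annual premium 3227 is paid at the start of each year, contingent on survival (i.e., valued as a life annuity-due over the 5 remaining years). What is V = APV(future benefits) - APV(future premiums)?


v = 1/(1+i) = 0.961538
APV(future benefits) per unit = sum_{k=0}^{4} k_p_x * q * v^(k+1) = 0.149563
APV(future benefits) = 117347 * 0.149563 = 17550.7756
Life annuity-due factor ä_{x:5} = sum_{k=0}^{4} k_p_x * v^k = 4.32071
APV(future premiums) = 3227 * 4.32071 = 13942.9325
V = 17550.7756 - 13942.9325
= 3607.843


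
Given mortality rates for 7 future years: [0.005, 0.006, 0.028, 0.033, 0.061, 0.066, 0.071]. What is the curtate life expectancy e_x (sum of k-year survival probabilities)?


e_x = sum_{k=1}^{n} k_p_x
k_p_x values:
  1_p_x = 0.995
  2_p_x = 0.98903
  3_p_x = 0.961337
  4_p_x = 0.929613
  5_p_x = 0.872907
  6_p_x = 0.815295
  7_p_x = 0.757409
e_x = 6.3206


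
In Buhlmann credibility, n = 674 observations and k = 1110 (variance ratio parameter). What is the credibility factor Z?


Z = n / (n + k)
= 674 / (674 + 1110)
= 674 / 1784
= 0.3778


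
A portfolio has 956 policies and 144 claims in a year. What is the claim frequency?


frequency = claims / policies
= 144 / 956
= 0.1506


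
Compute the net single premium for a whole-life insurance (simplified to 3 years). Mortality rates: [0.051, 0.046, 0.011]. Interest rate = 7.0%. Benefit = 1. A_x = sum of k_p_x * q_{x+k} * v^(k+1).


v = 0.934579
Year 0: k_p_x=1.0, q=0.051, term=0.047664
Year 1: k_p_x=0.949, q=0.046, term=0.038129
Year 2: k_p_x=0.905346, q=0.011, term=0.008129
A_x = 0.0939


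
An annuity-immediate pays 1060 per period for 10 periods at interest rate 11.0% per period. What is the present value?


PV = PMT * (1 - (1+i)^(-n)) / i
= 1060 * (1 - (1+0.11)^(-10)) / 0.11
= 1060 * (1 - 0.352184) / 0.11
= 1060 * 5.889232
= 6242.5859


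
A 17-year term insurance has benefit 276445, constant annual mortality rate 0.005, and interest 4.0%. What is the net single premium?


NSP = benefit * sum_{k=0}^{n-1} k_p_x * q * v^(k+1)
With constant q=0.005, v=0.961538
Sum = 0.058729
NSP = 276445 * 0.058729
= 16235.3351


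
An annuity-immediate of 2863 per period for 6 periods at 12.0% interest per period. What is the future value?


FV = PMT * ((1+i)^n - 1) / i
= 2863 * ((1.12)^6 - 1) / 0.12
= 2863 * (1.973823 - 1) / 0.12
= 23233.7862


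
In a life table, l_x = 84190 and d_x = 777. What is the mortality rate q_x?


q_x = d_x / l_x
= 777 / 84190
= 0.0092


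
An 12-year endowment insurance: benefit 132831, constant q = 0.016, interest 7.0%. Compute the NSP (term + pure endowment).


Term component = 15670.9041
Pure endowment = 12_p_x * v^12 * benefit = 0.824027 * 0.444012 * 132831 = 48599.8905
NSP = 64270.7946


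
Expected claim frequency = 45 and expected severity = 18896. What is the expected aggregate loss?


E[S] = E[N] * E[X]
= 45 * 18896
= 850320


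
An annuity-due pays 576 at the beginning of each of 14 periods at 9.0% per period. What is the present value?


PV_due = PMT * (1-(1+i)^(-n))/i * (1+i)
PV_immediate = 4484.8226
PV_due = 4484.8226 * 1.09
= 4888.4567


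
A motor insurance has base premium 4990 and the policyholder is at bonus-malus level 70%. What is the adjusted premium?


adjusted = base * BM_level / 100
= 4990 * 70 / 100
= 4990 * 0.7
= 3493.0


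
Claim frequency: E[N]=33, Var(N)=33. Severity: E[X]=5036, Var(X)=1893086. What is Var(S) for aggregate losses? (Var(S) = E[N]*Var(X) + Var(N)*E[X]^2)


Var(S) = E[N]*Var(X) + Var(N)*E[X]^2
= 33*1893086 + 33*5036^2
= 62471838 + 836922768
= 8.9939e+08


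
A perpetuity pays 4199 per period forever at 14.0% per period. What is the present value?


PV = PMT / i
= 4199 / 0.14
= 29992.8571


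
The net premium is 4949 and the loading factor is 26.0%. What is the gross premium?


Gross = net * (1 + loading)
= 4949 * (1 + 0.26)
= 4949 * 1.26
= 6235.74


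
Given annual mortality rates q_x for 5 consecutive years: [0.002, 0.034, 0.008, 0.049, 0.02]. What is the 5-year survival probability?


p_k = 1 - q_k for each year
Survival = product of (1 - q_k)
= 0.998 * 0.966 * 0.992 * 0.951 * 0.98
= 0.8913


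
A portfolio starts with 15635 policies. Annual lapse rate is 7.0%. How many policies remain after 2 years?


remaining = initial * (1 - lapse)^years
= 15635 * (1 - 0.07)^2
= 15635 * 0.8649
= 13522.7115


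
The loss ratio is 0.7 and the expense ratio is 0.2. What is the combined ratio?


Combined ratio = loss ratio + expense ratio
= 0.7 + 0.2
= 0.9


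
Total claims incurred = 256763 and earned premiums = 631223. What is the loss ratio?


Loss ratio = claims / premiums
= 256763 / 631223
= 0.4068


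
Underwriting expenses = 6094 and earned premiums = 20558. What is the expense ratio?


Expense ratio = expenses / premiums
= 6094 / 20558
= 0.2964


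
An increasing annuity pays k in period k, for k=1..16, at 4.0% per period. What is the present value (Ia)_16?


(Ia)_n = sum_{k=1}^{n} k * v^k, v = 1/(1+i)
v = 0.961538
Sum computed term by term:
(Ia)_16 = 89.3964


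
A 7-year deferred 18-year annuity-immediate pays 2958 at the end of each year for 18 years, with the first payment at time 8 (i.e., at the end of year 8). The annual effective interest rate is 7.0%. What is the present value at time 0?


PV at time 7 of the 18-year annuity-immediate:
a_n = 2958 * (1-(1+0.07)^(-18))/0.07 = 29754.7791
Discount back 7 years to time 0:
PV = 29754.7791 * (1+0.07)^(-7)
= 29754.7791 * 0.62275
= 18529.781


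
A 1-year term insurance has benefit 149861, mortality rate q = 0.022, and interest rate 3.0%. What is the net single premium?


NSP = benefit * q * v
v = 1/(1+i) = 0.970874
NSP = 149861 * 0.022 * 0.970874
= 3200.9146


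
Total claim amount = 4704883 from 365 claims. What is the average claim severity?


severity = total / number
= 4704883 / 365
= 12890.0904


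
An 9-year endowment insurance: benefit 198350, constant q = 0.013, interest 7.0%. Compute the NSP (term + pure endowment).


Term component = 16045.9023
Pure endowment = 9_p_x * v^9 * benefit = 0.888903 * 0.543934 * 198350 = 95903.0854
NSP = 111948.9877


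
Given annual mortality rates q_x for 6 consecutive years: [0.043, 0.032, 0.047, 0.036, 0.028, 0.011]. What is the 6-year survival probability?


p_k = 1 - q_k for each year
Survival = product of (1 - q_k)
= 0.957 * 0.968 * 0.953 * 0.964 * 0.972 * 0.989
= 0.8181


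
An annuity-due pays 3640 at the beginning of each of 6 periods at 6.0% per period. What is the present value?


PV_due = PMT * (1-(1+i)^(-n))/i * (1+i)
PV_immediate = 17899.0605
PV_due = 17899.0605 * 1.06
= 18973.0042


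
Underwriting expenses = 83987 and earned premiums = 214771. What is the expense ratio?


Expense ratio = expenses / premiums
= 83987 / 214771
= 0.3911


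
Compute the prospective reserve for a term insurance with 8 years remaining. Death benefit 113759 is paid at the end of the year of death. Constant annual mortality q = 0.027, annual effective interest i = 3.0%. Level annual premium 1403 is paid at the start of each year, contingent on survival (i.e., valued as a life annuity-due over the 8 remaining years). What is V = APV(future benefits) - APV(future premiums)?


v = 1/(1+i) = 0.970874
APV(future benefits) per unit = sum_{k=0}^{7} k_p_x * q * v^(k+1) = 0.173288
APV(future benefits) = 113759 * 0.173288 = 19713.1181
Life annuity-due factor ä_{x:8} = sum_{k=0}^{7} k_p_x * v^k = 6.610633
APV(future premiums) = 1403 * 6.610633 = 9274.7175
V = 19713.1181 - 9274.7175
= 10438.4006


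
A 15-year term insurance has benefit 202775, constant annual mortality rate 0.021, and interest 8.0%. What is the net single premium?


NSP = benefit * sum_{k=0}^{n-1} k_p_x * q * v^(k+1)
With constant q=0.021, v=0.925926
Sum = 0.160247
NSP = 202775 * 0.160247
= 32494.0349


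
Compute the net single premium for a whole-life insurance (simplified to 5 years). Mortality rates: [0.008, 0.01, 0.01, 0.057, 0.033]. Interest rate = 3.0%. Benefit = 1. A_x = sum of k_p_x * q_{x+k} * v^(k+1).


v = 0.970874
Year 0: k_p_x=1.0, q=0.008, term=0.007767
Year 1: k_p_x=0.992, q=0.01, term=0.009351
Year 2: k_p_x=0.98208, q=0.01, term=0.008987
Year 3: k_p_x=0.972259, q=0.057, term=0.049239
Year 4: k_p_x=0.91684, q=0.033, term=0.026099
A_x = 0.1014


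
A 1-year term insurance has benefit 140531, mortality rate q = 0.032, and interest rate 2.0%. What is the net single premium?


NSP = benefit * q * v
v = 1/(1+i) = 0.980392
NSP = 140531 * 0.032 * 0.980392
= 4408.8157


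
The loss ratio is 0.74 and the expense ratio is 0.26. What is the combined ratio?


Combined ratio = loss ratio + expense ratio
= 0.74 + 0.26
= 1.0


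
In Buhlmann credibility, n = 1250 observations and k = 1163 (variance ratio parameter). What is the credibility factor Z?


Z = n / (n + k)
= 1250 / (1250 + 1163)
= 1250 / 2413
= 0.518


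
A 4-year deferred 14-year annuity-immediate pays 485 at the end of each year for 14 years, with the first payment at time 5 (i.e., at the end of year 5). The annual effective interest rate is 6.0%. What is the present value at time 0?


PV at time 4 of the 14-year annuity-immediate:
a_n = 485 * (1-(1+0.06)^(-14))/0.06 = 4508.0672
Discount back 4 years to time 0:
PV = 4508.0672 * (1+0.06)^(-4)
= 4508.0672 * 0.792094
= 3570.8115


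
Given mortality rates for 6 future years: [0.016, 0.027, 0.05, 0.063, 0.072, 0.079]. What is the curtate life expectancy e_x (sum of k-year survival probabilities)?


e_x = sum_{k=1}^{n} k_p_x
k_p_x values:
  1_p_x = 0.984
  2_p_x = 0.957432
  3_p_x = 0.90956
  4_p_x = 0.852258
  5_p_x = 0.790896
  6_p_x = 0.728415
e_x = 5.2226


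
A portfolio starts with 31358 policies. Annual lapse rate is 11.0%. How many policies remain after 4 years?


remaining = initial * (1 - lapse)^years
= 31358 * (1 - 0.11)^4
= 31358 * 0.627422
= 19674.7119


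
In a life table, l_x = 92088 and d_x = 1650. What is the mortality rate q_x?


q_x = d_x / l_x
= 1650 / 92088
= 0.0179


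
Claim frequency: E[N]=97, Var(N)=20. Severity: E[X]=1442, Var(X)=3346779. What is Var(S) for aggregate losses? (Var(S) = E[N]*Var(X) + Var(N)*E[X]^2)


Var(S) = E[N]*Var(X) + Var(N)*E[X]^2
= 97*3346779 + 20*1442^2
= 324637563 + 41587280
= 3.6622e+08


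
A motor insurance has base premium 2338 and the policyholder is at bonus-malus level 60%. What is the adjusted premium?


adjusted = base * BM_level / 100
= 2338 * 60 / 100
= 2338 * 0.6
= 1402.8


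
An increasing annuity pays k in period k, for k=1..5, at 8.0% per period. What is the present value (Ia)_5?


(Ia)_n = sum_{k=1}^{n} k * v^k, v = 1/(1+i)
v = 0.925926
Sum computed term by term:
(Ia)_5 = 11.3651


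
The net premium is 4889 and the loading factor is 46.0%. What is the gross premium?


Gross = net * (1 + loading)
= 4889 * (1 + 0.46)
= 4889 * 1.46
= 7137.94


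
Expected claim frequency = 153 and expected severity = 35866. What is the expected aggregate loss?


E[S] = E[N] * E[X]
= 153 * 35866
= 5.4875e+06


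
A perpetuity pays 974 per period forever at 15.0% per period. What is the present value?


PV = PMT / i
= 974 / 0.15
= 6493.3333


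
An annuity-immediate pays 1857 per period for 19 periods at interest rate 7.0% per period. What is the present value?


PV = PMT * (1 - (1+i)^(-n)) / i
= 1857 * (1 - (1+0.07)^(-19)) / 0.07
= 1857 * (1 - 0.276508) / 0.07
= 1857 * 10.335595
= 19193.2004


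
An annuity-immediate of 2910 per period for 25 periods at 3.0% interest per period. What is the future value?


FV = PMT * ((1+i)^n - 1) / i
= 2910 * ((1.03)^25 - 1) / 0.03
= 2910 * (2.093778 - 1) / 0.03
= 106096.4592


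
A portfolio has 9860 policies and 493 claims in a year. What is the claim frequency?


frequency = claims / policies
= 493 / 9860
= 0.05


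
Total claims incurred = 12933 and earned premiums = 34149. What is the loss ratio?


Loss ratio = claims / premiums
= 12933 / 34149
= 0.3787


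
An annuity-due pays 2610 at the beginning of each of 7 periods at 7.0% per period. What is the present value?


PV_due = PMT * (1-(1+i)^(-n))/i * (1+i)
PV_immediate = 14066.0453
PV_due = 14066.0453 * 1.07
= 15050.6685


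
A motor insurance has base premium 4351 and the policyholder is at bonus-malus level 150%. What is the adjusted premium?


adjusted = base * BM_level / 100
= 4351 * 150 / 100
= 4351 * 1.5
= 6526.5


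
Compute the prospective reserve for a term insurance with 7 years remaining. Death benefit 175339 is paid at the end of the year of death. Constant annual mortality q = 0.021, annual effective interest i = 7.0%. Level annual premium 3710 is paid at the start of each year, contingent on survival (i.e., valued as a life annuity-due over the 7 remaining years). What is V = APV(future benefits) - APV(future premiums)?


v = 1/(1+i) = 0.934579
APV(future benefits) per unit = sum_{k=0}^{6} k_p_x * q * v^(k+1) = 0.106898
APV(future benefits) = 175339 * 0.106898 = 18743.396
Life annuity-due factor ä_{x:7} = sum_{k=0}^{6} k_p_x * v^k = 5.44671
APV(future premiums) = 3710 * 5.44671 = 20207.2934
V = 18743.396 - 20207.2934
= -1463.8974


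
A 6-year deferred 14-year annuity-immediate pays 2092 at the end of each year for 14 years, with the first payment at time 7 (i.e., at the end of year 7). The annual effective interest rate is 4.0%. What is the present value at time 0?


PV at time 6 of the 14-year annuity-immediate:
a_n = 2092 * (1-(1+0.04)^(-14))/0.04 = 22098.0532
Discount back 6 years to time 0:
PV = 22098.0532 * (1+0.04)^(-6)
= 22098.0532 * 0.790315
= 17464.4124


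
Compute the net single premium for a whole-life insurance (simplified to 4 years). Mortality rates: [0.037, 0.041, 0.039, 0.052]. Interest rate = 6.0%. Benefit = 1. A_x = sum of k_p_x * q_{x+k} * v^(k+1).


v = 0.943396
Year 0: k_p_x=1.0, q=0.037, term=0.034906
Year 1: k_p_x=0.963, q=0.041, term=0.03514
Year 2: k_p_x=0.923517, q=0.039, term=0.030241
Year 3: k_p_x=0.8875, q=0.052, term=0.036555
A_x = 0.1368


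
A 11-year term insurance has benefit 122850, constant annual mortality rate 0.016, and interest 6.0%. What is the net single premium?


NSP = benefit * sum_{k=0}^{n-1} k_p_x * q * v^(k+1)
With constant q=0.016, v=0.943396
Sum = 0.117654
NSP = 122850 * 0.117654
= 14453.7498


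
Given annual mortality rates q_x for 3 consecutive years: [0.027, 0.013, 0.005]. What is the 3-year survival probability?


p_k = 1 - q_k for each year
Survival = product of (1 - q_k)
= 0.973 * 0.987 * 0.995
= 0.9555


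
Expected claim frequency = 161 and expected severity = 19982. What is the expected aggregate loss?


E[S] = E[N] * E[X]
= 161 * 19982
= 3.2171e+06


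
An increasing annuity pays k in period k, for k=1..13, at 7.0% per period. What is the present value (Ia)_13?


(Ia)_n = sum_{k=1}^{n} k * v^k, v = 1/(1+i)
v = 0.934579
Sum computed term by term:
(Ia)_13 = 50.6878


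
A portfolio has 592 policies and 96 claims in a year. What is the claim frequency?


frequency = claims / policies
= 96 / 592
= 0.1622


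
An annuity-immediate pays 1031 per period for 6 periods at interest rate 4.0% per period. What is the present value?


PV = PMT * (1 - (1+i)^(-n)) / i
= 1031 * (1 - (1+0.04)^(-6)) / 0.04
= 1031 * (1 - 0.790315) / 0.04
= 1031 * 5.242137
= 5404.6431


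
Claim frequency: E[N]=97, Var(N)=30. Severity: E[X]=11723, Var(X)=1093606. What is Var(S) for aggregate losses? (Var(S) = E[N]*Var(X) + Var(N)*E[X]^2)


Var(S) = E[N]*Var(X) + Var(N)*E[X]^2
= 97*1093606 + 30*11723^2
= 106079782 + 4122861870
= 4.2289e+09


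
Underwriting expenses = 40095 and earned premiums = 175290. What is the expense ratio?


Expense ratio = expenses / premiums
= 40095 / 175290
= 0.2287


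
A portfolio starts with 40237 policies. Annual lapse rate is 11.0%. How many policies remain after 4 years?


remaining = initial * (1 - lapse)^years
= 40237 * (1 - 0.11)^4
= 40237 * 0.627422
= 25245.5955


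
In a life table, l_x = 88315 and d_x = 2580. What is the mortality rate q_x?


q_x = d_x / l_x
= 2580 / 88315
= 0.0292


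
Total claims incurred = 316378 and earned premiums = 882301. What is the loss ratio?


Loss ratio = claims / premiums
= 316378 / 882301
= 0.3586


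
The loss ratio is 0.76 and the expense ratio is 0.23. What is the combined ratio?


Combined ratio = loss ratio + expense ratio
= 0.76 + 0.23
= 0.99


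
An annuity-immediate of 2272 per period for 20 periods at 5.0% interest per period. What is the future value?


FV = PMT * ((1+i)^n - 1) / i
= 2272 * ((1.05)^20 - 1) / 0.05
= 2272 * (2.653298 - 1) / 0.05
= 75125.8477


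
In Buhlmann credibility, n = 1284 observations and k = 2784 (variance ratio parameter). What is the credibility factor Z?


Z = n / (n + k)
= 1284 / (1284 + 2784)
= 1284 / 4068
= 0.3156


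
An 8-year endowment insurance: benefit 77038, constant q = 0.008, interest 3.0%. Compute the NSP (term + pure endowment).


Term component = 4212.2877
Pure endowment = 8_p_x * v^8 * benefit = 0.937764 * 0.789409 * 77038 = 57029.6333
NSP = 61241.921


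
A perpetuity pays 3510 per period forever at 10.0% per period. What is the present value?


PV = PMT / i
= 3510 / 0.1
= 35100.0


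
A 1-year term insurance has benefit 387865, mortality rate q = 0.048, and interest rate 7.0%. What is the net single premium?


NSP = benefit * q * v
v = 1/(1+i) = 0.934579
NSP = 387865 * 0.048 * 0.934579
= 17399.5514


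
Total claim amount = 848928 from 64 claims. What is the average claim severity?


severity = total / number
= 848928 / 64
= 13264.5


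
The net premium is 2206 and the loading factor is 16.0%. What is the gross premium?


Gross = net * (1 + loading)
= 2206 * (1 + 0.16)
= 2206 * 1.16
= 2558.96


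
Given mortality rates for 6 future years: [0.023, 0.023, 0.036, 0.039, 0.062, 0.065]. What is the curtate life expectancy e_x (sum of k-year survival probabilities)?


e_x = sum_{k=1}^{n} k_p_x
k_p_x values:
  1_p_x = 0.977
  2_p_x = 0.954529
  3_p_x = 0.920166
  4_p_x = 0.884279
  5_p_x = 0.829454
  6_p_x = 0.77554
e_x = 5.341


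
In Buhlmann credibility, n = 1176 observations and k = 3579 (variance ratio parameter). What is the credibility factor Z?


Z = n / (n + k)
= 1176 / (1176 + 3579)
= 1176 / 4755
= 0.2473


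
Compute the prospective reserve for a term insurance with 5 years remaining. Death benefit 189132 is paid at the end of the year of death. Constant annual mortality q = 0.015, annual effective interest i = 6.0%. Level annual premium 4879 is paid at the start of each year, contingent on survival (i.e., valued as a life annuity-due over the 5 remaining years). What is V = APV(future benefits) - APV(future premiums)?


v = 1/(1+i) = 0.943396
APV(future benefits) per unit = sum_{k=0}^{4} k_p_x * q * v^(k+1) = 0.061426
APV(future benefits) = 189132 * 0.061426 = 11617.6181
Life annuity-due factor ä_{x:5} = sum_{k=0}^{4} k_p_x * v^k = 4.340769
APV(future premiums) = 4879 * 4.340769 = 21178.6125
V = 11617.6181 - 21178.6125
= -9560.9944


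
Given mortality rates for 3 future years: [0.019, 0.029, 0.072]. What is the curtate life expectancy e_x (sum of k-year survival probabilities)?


e_x = sum_{k=1}^{n} k_p_x
k_p_x values:
  1_p_x = 0.981
  2_p_x = 0.952551
  3_p_x = 0.883967
e_x = 2.8175


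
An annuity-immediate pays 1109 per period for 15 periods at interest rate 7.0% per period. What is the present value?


PV = PMT * (1 - (1+i)^(-n)) / i
= 1109 * (1 - (1+0.07)^(-15)) / 0.07
= 1109 * (1 - 0.362446) / 0.07
= 1109 * 9.107914
= 10100.6766


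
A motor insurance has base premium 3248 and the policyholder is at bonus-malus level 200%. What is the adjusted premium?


adjusted = base * BM_level / 100
= 3248 * 200 / 100
= 3248 * 2.0
= 6496.0


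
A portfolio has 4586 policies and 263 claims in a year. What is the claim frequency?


frequency = claims / policies
= 263 / 4586
= 0.0573


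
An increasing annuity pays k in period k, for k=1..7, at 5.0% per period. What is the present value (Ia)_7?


(Ia)_n = sum_{k=1}^{n} k * v^k, v = 1/(1+i)
v = 0.952381
Sum computed term by term:
(Ia)_7 = 22.0185


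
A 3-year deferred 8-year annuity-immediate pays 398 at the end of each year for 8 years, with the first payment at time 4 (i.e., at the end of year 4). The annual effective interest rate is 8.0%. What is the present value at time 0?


PV at time 3 of the 8-year annuity-immediate:
a_n = 398 * (1-(1+0.08)^(-8))/0.08 = 2287.1623
Discount back 3 years to time 0:
PV = 2287.1623 * (1+0.08)^(-3)
= 2287.1623 * 0.793832
= 1815.6232


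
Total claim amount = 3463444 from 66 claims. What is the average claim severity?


severity = total / number
= 3463444 / 66
= 52476.4242


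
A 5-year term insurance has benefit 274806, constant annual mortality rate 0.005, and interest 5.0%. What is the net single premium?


NSP = benefit * sum_{k=0}^{n-1} k_p_x * q * v^(k+1)
With constant q=0.005, v=0.952381
Sum = 0.021442
NSP = 274806 * 0.021442
= 5892.5172


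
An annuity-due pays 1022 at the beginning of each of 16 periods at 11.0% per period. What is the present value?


PV_due = PMT * (1-(1+i)^(-n))/i * (1+i)
PV_immediate = 7541.5033
PV_due = 7541.5033 * 1.11
= 8371.0687


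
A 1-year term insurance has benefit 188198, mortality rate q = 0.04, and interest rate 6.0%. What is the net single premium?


NSP = benefit * q * v
v = 1/(1+i) = 0.943396
NSP = 188198 * 0.04 * 0.943396
= 7101.8113


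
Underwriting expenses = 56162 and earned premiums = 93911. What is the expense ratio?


Expense ratio = expenses / premiums
= 56162 / 93911
= 0.598


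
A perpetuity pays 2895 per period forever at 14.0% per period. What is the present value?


PV = PMT / i
= 2895 / 0.14
= 20678.5714


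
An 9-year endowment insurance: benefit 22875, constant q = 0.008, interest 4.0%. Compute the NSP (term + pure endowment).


Term component = 1320.6904
Pure endowment = 9_p_x * v^9 * benefit = 0.930262 * 0.702587 * 22875 = 14950.8574
NSP = 16271.5478


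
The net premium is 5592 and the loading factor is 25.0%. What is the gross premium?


Gross = net * (1 + loading)
= 5592 * (1 + 0.25)
= 5592 * 1.25
= 6990.0


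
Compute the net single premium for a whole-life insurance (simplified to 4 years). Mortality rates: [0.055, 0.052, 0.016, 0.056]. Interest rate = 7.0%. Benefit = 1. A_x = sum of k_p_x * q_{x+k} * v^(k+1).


v = 0.934579
Year 0: k_p_x=1.0, q=0.055, term=0.051402
Year 1: k_p_x=0.945, q=0.052, term=0.042921
Year 2: k_p_x=0.89586, q=0.016, term=0.011701
Year 3: k_p_x=0.881526, q=0.056, term=0.037661
A_x = 0.1437


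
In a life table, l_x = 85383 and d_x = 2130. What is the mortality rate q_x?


q_x = d_x / l_x
= 2130 / 85383
= 0.0249


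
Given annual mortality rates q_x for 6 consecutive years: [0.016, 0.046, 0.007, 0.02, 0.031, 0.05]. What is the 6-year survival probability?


p_k = 1 - q_k for each year
Survival = product of (1 - q_k)
= 0.984 * 0.954 * 0.993 * 0.98 * 0.969 * 0.95
= 0.8409


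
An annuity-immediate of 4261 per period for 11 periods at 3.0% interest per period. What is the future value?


FV = PMT * ((1+i)^n - 1) / i
= 4261 * ((1.03)^11 - 1) / 0.03
= 4261 * (1.384234 - 1) / 0.03
= 54574.0174


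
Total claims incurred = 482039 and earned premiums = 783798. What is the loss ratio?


Loss ratio = claims / premiums
= 482039 / 783798
= 0.615


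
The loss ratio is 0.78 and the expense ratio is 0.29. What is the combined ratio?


Combined ratio = loss ratio + expense ratio
= 0.78 + 0.29
= 1.07


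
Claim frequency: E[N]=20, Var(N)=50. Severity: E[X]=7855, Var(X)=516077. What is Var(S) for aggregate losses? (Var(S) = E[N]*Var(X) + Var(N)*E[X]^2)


Var(S) = E[N]*Var(X) + Var(N)*E[X]^2
= 20*516077 + 50*7855^2
= 10321540 + 3085051250
= 3.0954e+09


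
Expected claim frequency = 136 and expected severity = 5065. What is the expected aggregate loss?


E[S] = E[N] * E[X]
= 136 * 5065
= 688840


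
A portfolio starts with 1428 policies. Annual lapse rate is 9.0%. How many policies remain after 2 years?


remaining = initial * (1 - lapse)^years
= 1428 * (1 - 0.09)^2
= 1428 * 0.8281
= 1182.5268


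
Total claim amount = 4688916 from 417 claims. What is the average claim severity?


severity = total / number
= 4688916 / 417
= 11244.4029


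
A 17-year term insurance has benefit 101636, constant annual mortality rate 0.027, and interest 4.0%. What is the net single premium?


NSP = benefit * sum_{k=0}^{n-1} k_p_x * q * v^(k+1)
With constant q=0.027, v=0.961538
Sum = 0.273076
NSP = 101636 * 0.273076
= 27754.3223


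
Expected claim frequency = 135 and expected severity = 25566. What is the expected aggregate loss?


E[S] = E[N] * E[X]
= 135 * 25566
= 3.4514e+06


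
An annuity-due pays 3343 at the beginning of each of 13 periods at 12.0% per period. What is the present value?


PV_due = PMT * (1-(1+i)^(-n))/i * (1+i)
PV_immediate = 21473.9224
PV_due = 21473.9224 * 1.12
= 24050.793


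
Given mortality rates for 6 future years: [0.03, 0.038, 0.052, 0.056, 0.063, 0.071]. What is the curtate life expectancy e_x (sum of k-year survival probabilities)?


e_x = sum_{k=1}^{n} k_p_x
k_p_x values:
  1_p_x = 0.97
  2_p_x = 0.93314
  3_p_x = 0.884617
  4_p_x = 0.835078
  5_p_x = 0.782468
  6_p_x = 0.726913
e_x = 5.1322


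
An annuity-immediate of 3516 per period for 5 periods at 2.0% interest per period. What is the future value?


FV = PMT * ((1+i)^n - 1) / i
= 3516 * ((1.02)^5 - 1) / 0.02
= 3516 * (1.104081 - 1) / 0.02
= 18297.4052


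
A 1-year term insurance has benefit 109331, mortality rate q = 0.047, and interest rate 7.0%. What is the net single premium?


NSP = benefit * q * v
v = 1/(1+i) = 0.934579
NSP = 109331 * 0.047 * 0.934579
= 4802.3897


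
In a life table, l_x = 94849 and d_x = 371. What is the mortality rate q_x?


q_x = d_x / l_x
= 371 / 94849
= 0.0039


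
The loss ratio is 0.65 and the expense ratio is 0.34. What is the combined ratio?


Combined ratio = loss ratio + expense ratio
= 0.65 + 0.34
= 0.99


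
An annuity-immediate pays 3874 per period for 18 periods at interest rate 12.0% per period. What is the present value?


PV = PMT * (1 - (1+i)^(-n)) / i
= 3874 * (1 - (1+0.12)^(-18)) / 0.12
= 3874 * (1 - 0.13004) / 0.12
= 3874 * 7.24967
= 28085.2219


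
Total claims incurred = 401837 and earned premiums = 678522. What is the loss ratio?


Loss ratio = claims / premiums
= 401837 / 678522
= 0.5922


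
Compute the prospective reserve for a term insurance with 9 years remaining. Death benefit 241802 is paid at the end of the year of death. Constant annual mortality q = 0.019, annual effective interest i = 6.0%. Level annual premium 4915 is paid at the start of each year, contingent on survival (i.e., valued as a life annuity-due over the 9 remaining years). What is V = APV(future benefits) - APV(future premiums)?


v = 1/(1+i) = 0.943396
APV(future benefits) per unit = sum_{k=0}^{8} k_p_x * q * v^(k+1) = 0.120723
APV(future benefits) = 241802 * 0.120723 = 29191.1689
Life annuity-due factor ä_{x:9} = sum_{k=0}^{8} k_p_x * v^k = 6.735097
APV(future premiums) = 4915 * 6.735097 = 33103.0023
V = 29191.1689 - 33103.0023
= -3911.8334


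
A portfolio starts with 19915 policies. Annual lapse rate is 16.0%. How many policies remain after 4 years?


remaining = initial * (1 - lapse)^years
= 19915 * (1 - 0.16)^4
= 19915 * 0.497871
= 9915.1081


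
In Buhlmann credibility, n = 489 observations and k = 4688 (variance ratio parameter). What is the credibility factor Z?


Z = n / (n + k)
= 489 / (489 + 4688)
= 489 / 5177
= 0.0945


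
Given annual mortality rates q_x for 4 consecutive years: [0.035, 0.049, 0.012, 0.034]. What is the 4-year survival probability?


p_k = 1 - q_k for each year
Survival = product of (1 - q_k)
= 0.965 * 0.951 * 0.988 * 0.966
= 0.8759


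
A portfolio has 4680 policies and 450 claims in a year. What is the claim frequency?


frequency = claims / policies
= 450 / 4680
= 0.0962


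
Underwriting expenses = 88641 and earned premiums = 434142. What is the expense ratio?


Expense ratio = expenses / premiums
= 88641 / 434142
= 0.2042


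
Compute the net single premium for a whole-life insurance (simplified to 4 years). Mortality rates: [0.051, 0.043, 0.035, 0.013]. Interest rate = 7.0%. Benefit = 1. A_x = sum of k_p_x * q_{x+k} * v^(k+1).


v = 0.934579
Year 0: k_p_x=1.0, q=0.051, term=0.047664
Year 1: k_p_x=0.949, q=0.043, term=0.035642
Year 2: k_p_x=0.908193, q=0.035, term=0.025947
Year 3: k_p_x=0.876406, q=0.013, term=0.008692
A_x = 0.1179


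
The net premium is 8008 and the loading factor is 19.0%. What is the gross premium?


Gross = net * (1 + loading)
= 8008 * (1 + 0.19)
= 8008 * 1.19
= 9529.52


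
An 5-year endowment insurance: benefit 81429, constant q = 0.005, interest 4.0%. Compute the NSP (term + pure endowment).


Term component = 1795.2074
Pure endowment = 5_p_x * v^5 * benefit = 0.975249 * 0.821927 * 81429 = 65272.1335
NSP = 67067.3409


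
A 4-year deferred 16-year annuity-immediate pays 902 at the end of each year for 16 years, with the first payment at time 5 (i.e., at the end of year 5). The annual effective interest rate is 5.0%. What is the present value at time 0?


PV at time 4 of the 16-year annuity-immediate:
a_n = 902 * (1-(1+0.05)^(-16))/0.05 = 9775.6681
Discount back 4 years to time 0:
PV = 9775.6681 * (1+0.05)^(-4)
= 9775.6681 * 0.822702
= 8042.4664


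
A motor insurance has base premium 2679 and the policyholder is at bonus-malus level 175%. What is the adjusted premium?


adjusted = base * BM_level / 100
= 2679 * 175 / 100
= 2679 * 1.75
= 4688.25


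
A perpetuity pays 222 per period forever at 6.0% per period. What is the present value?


PV = PMT / i
= 222 / 0.06
= 3700.0


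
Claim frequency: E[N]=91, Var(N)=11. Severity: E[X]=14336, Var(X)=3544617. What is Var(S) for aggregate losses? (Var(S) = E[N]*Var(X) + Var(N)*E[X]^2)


Var(S) = E[N]*Var(X) + Var(N)*E[X]^2
= 91*3544617 + 11*14336^2
= 322560147 + 2260729856
= 2.5833e+09


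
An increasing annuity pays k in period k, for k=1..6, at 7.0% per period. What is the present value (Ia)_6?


(Ia)_n = sum_{k=1}^{n} k * v^k, v = 1/(1+i)
v = 0.934579
Sum computed term by term:
(Ia)_6 = 15.7449


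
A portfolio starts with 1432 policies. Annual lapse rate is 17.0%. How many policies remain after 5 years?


remaining = initial * (1 - lapse)^years
= 1432 * (1 - 0.17)^5
= 1432 * 0.393904
= 564.0706


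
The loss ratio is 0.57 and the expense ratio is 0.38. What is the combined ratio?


Combined ratio = loss ratio + expense ratio
= 0.57 + 0.38
= 0.95


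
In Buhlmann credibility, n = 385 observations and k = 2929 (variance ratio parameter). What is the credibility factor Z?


Z = n / (n + k)
= 385 / (385 + 2929)
= 385 / 3314
= 0.1162


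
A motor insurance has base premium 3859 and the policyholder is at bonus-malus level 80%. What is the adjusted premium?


adjusted = base * BM_level / 100
= 3859 * 80 / 100
= 3859 * 0.8
= 3087.2


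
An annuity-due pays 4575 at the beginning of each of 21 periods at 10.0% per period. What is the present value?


PV_due = PMT * (1-(1+i)^(-n))/i * (1+i)
PV_immediate = 39567.7764
PV_due = 39567.7764 * 1.1
= 43524.554


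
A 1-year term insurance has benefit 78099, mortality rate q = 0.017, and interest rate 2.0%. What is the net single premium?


NSP = benefit * q * v
v = 1/(1+i) = 0.980392
NSP = 78099 * 0.017 * 0.980392
= 1301.65


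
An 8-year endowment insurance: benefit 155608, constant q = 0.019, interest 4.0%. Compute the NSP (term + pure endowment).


Term component = 18704.6004
Pure endowment = 8_p_x * v^8 * benefit = 0.857733 * 0.73069 * 155608 = 97525.2934
NSP = 116229.8938


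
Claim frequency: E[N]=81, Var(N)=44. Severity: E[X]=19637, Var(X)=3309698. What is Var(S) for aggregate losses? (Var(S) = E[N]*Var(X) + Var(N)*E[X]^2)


Var(S) = E[N]*Var(X) + Var(N)*E[X]^2
= 81*3309698 + 44*19637^2
= 268085538 + 16966917836
= 1.7235e+10


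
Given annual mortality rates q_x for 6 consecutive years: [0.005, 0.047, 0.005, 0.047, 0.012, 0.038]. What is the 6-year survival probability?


p_k = 1 - q_k for each year
Survival = product of (1 - q_k)
= 0.995 * 0.953 * 0.995 * 0.953 * 0.988 * 0.962
= 0.8546


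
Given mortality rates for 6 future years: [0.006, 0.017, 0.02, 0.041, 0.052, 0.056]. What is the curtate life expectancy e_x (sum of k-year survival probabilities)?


e_x = sum_{k=1}^{n} k_p_x
k_p_x values:
  1_p_x = 0.994
  2_p_x = 0.977102
  3_p_x = 0.95756
  4_p_x = 0.9183
  5_p_x = 0.870548
  6_p_x = 0.821798
e_x = 5.5393
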